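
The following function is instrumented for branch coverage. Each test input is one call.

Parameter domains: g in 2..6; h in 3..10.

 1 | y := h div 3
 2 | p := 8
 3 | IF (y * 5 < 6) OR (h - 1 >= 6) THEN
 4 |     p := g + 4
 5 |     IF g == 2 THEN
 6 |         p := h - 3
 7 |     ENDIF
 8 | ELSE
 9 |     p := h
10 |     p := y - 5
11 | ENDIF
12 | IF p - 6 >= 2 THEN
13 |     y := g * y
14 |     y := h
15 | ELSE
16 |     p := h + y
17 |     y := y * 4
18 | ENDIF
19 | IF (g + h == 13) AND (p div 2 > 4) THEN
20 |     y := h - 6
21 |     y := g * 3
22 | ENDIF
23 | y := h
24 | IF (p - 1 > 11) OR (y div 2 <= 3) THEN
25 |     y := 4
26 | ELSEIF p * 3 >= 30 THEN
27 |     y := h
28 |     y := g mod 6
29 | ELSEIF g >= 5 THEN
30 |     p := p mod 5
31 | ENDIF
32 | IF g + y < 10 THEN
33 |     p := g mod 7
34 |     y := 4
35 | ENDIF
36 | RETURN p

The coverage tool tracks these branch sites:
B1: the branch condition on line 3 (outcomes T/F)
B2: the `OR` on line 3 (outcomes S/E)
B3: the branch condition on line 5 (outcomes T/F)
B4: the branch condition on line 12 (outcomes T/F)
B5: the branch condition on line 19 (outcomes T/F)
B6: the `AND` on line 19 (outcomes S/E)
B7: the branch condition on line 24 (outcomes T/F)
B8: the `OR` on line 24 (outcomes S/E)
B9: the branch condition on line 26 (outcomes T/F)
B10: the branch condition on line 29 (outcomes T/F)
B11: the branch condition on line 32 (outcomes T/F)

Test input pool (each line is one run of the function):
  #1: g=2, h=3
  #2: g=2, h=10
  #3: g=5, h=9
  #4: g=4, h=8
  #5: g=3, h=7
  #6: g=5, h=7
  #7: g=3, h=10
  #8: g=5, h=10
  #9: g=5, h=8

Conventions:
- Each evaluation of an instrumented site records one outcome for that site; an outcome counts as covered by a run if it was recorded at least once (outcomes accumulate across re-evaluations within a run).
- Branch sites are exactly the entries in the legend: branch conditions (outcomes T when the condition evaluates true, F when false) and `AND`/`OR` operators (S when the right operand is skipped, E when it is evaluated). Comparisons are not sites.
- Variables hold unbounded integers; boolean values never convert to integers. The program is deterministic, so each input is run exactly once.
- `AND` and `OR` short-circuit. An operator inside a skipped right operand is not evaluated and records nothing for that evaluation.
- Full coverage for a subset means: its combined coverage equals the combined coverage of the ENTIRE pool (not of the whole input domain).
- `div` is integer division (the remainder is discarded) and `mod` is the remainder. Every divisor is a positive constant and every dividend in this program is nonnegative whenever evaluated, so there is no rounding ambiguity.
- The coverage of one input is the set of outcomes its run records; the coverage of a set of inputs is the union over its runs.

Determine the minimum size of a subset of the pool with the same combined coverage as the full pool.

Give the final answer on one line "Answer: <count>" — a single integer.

run #1 (g=2, h=3) runs B2->S, B1->T, B3->T, B4->F, B6->S, B5->F, B8->E, B7->T, B11->T; records B1=T, B2=S, B3=T, B4=F, B5=F, B6=S, B7=T, B8=E, B11=T
run #2 (g=2, h=10) runs B2->E, B1->T, B3->T, B4->F, B6->S, B5->F, B8->S, B7->T, B11->T; records B1=T, B2=E, B3=T, B4=F, B5=F, B6=S, B7=T, B8=S, B11=T
run #3 (g=5, h=9) runs B2->E, B1->T, B3->F, B4->T, B6->S, B5->F, B8->E, B7->F, B9->F, B10->T, B11->F; records B1=T, B2=E, B3=F, B4=T, B5=F, B6=S, B7=F, B8=E, B9=F, B10=T, B11=F
run #4 (g=4, h=8) runs B2->E, B1->T, B3->F, B4->T, B6->S, B5->F, B8->E, B7->F, B9->F, B10->F, B11->F; records B1=T, B2=E, B3=F, B4=T, B5=F, B6=S, B7=F, B8=E, B9=F, B10=F, B11=F
run #5 (g=3, h=7) runs B2->E, B1->T, B3->F, B4->F, B6->S, B5->F, B8->E, B7->T, B11->T; records B1=T, B2=E, B3=F, B4=F, B5=F, B6=S, B7=T, B8=E, B11=T
run #6 (g=5, h=7) runs B2->E, B1->T, B3->F, B4->T, B6->S, B5->F, B8->E, B7->T, B11->T; records B1=T, B2=E, B3=F, B4=T, B5=F, B6=S, B7=T, B8=E, B11=T
run #7 (g=3, h=10) runs B2->E, B1->T, B3->F, B4->F, B6->E, B5->T, B8->S, B7->T, B11->T; records B1=T, B2=E, B3=F, B4=F, B5=T, B6=E, B7=T, B8=S, B11=T
run #8 (g=5, h=10) runs B2->E, B1->T, B3->F, B4->T, B6->S, B5->F, B8->E, B7->F, B9->F, B10->T, B11->F; records B1=T, B2=E, B3=F, B4=T, B5=F, B6=S, B7=F, B8=E, B9=F, B10=T, B11=F
run #9 (g=5, h=8) runs B2->E, B1->T, B3->F, B4->T, B6->E, B5->F, B8->E, B7->F, B9->F, B10->T, B11->F; records B1=T, B2=E, B3=F, B4=T, B5=F, B6=E, B7=F, B8=E, B9=F, B10=T, B11=F
together the pool reaches 20 outcomes: B1=T, B2=S, B2=E, B3=T, B3=F, B4=T, B4=F, B5=T, B5=F, B6=S, B6=E, B7=T, B7=F, B8=S, B8=E, B9=F, B10=T, B10=F, B11=T, B11=F
no size-1 subset reaches all 20 outcomes (best union: 11/20)
no size-2 subset reaches all 20 outcomes (best union: 17/20)
no size-3 subset reaches all 20 outcomes (best union: 19/20)
at size 4, {1, 3, 4, 7} reaches all 20 outcomes; every lexicographically earlier size-4 subset fails

Answer: 4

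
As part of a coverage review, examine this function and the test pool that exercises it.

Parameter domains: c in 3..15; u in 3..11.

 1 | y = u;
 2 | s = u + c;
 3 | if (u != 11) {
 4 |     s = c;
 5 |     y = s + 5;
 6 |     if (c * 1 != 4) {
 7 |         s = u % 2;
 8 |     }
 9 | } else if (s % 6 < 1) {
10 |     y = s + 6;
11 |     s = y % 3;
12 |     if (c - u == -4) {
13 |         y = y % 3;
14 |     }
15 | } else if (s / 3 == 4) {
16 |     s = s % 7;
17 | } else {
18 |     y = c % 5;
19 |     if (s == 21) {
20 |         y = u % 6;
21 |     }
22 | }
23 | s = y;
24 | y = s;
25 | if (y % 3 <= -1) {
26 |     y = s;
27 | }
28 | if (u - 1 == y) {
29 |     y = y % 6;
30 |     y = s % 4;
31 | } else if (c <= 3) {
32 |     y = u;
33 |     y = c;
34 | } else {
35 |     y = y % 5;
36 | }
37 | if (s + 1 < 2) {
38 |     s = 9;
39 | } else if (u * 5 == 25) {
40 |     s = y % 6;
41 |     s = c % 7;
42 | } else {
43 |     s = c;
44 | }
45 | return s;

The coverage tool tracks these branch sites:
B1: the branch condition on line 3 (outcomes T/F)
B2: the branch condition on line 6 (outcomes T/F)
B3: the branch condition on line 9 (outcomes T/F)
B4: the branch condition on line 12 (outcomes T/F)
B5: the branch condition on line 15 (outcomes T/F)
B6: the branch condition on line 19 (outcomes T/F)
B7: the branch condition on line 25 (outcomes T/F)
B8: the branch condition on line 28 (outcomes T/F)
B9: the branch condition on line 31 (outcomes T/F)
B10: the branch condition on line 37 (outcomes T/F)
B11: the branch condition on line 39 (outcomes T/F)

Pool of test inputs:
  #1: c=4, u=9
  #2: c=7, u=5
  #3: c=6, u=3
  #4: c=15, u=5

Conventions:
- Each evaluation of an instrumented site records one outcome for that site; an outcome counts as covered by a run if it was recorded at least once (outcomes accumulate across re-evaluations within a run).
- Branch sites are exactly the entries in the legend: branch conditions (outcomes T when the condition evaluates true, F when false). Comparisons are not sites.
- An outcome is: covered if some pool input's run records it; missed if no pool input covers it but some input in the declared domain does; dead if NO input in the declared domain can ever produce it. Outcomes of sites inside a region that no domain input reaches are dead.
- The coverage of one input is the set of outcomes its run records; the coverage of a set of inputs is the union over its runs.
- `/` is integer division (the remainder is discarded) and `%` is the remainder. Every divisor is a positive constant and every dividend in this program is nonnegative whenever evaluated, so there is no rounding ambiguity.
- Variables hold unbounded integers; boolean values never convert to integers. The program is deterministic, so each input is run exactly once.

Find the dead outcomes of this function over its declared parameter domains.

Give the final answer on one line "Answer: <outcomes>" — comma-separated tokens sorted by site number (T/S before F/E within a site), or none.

checking every outcome against all 117 domain inputs:
  B7=T: zero occurrences over every domain input -> dead
  reachable outcomes have witnesses, e.g. B1=T (e.g. c=3, u=3), B1=F (e.g. c=3, u=11), B2=T (e.g. c=3, u=3), B2=F (e.g. c=4, u=3)

Answer: B7=T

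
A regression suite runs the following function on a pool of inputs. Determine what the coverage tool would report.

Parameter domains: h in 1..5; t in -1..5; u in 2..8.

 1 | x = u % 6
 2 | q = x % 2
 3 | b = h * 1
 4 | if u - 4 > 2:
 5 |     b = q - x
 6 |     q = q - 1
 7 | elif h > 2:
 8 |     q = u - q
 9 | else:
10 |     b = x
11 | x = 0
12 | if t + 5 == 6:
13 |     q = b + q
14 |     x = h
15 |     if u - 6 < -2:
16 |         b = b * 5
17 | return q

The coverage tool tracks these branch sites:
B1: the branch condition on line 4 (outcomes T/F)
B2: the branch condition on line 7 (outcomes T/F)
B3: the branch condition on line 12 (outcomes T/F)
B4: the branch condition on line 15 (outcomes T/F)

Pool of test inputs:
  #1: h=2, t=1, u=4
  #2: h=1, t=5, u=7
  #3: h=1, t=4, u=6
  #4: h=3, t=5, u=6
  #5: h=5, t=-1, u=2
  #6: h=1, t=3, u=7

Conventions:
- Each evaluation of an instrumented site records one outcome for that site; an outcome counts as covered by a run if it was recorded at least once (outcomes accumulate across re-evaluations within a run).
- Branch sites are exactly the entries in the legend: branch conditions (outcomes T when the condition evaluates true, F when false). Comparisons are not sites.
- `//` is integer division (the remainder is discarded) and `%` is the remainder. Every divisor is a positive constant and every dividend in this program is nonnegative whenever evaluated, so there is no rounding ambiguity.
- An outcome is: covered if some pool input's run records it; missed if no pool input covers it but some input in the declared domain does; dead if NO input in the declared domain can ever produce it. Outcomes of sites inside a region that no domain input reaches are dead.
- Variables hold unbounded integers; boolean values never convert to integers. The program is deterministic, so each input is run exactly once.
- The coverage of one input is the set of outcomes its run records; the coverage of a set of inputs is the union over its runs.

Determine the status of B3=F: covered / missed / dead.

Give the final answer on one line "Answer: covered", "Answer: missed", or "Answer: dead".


B3=F is recorded by pool input(s) 2, 3, 4, 5, 6 -> covered
Answer: covered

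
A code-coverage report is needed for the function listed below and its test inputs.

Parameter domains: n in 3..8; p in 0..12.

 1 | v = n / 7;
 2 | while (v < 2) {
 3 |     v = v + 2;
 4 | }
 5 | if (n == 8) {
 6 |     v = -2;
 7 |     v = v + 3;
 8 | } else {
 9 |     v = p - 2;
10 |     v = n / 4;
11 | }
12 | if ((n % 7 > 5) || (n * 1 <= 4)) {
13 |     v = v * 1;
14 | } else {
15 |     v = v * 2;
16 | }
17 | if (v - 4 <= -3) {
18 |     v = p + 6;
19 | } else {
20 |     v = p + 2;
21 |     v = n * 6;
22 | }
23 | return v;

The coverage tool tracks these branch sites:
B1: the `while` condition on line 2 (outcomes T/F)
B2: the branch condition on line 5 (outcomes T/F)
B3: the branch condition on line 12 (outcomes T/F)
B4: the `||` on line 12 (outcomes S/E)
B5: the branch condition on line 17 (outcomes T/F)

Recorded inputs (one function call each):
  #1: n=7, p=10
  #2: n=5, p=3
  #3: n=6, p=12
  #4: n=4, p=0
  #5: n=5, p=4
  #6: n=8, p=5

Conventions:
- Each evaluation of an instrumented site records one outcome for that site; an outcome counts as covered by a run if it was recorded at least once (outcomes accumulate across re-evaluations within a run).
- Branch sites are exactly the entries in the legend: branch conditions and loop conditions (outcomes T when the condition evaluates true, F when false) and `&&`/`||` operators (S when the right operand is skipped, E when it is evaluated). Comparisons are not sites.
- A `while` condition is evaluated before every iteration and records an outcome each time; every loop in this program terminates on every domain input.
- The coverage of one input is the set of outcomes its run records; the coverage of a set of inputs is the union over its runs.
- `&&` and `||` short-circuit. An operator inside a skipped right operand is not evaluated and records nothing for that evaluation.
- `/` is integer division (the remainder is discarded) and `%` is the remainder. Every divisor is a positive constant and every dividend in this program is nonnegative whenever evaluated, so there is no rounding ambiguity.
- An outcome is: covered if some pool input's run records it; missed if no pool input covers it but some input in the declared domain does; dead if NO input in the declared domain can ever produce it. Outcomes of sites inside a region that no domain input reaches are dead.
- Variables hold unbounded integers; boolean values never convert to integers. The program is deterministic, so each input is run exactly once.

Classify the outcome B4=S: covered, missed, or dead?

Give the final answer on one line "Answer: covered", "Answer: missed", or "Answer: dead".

B4=S is recorded by pool input(s) 3 -> covered

Answer: covered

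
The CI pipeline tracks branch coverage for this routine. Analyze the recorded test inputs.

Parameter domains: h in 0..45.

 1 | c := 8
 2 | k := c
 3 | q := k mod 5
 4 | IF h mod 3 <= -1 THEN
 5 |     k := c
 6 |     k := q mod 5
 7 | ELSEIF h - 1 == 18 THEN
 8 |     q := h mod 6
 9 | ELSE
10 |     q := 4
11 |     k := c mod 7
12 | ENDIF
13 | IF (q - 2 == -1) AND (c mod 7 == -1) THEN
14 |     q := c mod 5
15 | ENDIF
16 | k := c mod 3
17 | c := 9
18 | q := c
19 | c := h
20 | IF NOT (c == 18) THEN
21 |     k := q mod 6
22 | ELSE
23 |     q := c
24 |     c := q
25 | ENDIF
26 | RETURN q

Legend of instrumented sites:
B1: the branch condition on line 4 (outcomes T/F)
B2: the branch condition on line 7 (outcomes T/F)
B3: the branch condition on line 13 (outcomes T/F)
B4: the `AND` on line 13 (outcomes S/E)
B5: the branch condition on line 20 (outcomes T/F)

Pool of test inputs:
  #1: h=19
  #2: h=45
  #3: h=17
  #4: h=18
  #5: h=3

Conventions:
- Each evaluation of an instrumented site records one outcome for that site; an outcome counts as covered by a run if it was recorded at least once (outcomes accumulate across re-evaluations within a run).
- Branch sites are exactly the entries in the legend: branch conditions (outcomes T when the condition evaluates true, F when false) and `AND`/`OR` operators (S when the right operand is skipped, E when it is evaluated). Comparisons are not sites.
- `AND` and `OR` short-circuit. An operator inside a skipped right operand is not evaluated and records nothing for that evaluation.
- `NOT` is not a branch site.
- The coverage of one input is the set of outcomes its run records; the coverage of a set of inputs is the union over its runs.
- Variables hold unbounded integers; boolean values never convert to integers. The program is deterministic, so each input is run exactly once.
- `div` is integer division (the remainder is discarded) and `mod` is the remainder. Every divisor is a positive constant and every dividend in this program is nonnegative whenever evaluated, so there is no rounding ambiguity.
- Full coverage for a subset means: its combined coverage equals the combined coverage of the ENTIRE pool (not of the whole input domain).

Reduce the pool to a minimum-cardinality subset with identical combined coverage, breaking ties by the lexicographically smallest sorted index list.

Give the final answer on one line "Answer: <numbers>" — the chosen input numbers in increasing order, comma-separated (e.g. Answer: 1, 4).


input #1, h=19: events B1->F, B2->T, B4->E, B3->F, B5->T; outcomes B1=F, B2=T, B3=F, B4=E, B5=T
input #2, h=45: events B1->F, B2->F, B4->S, B3->F, B5->T; outcomes B1=F, B2=F, B3=F, B4=S, B5=T
input #3, h=17: events B1->F, B2->F, B4->S, B3->F, B5->T; outcomes B1=F, B2=F, B3=F, B4=S, B5=T
input #4, h=18: events B1->F, B2->F, B4->S, B3->F, B5->F; outcomes B1=F, B2=F, B3=F, B4=S, B5=F
input #5, h=3: events B1->F, B2->F, B4->S, B3->F, B5->T; outcomes B1=F, B2=F, B3=F, B4=S, B5=T
together the pool reaches 8 outcomes: B1=F, B2=T, B2=F, B3=F, B4=S, B4=E, B5=T, B5=F
every size-1 subset falls short of the 8 outcomes (best: 5/8)
inputs {1, 4} (size 2) cover everything; no size-2 subset with a lexicographically smaller index list covers all 8
Answer: 1, 4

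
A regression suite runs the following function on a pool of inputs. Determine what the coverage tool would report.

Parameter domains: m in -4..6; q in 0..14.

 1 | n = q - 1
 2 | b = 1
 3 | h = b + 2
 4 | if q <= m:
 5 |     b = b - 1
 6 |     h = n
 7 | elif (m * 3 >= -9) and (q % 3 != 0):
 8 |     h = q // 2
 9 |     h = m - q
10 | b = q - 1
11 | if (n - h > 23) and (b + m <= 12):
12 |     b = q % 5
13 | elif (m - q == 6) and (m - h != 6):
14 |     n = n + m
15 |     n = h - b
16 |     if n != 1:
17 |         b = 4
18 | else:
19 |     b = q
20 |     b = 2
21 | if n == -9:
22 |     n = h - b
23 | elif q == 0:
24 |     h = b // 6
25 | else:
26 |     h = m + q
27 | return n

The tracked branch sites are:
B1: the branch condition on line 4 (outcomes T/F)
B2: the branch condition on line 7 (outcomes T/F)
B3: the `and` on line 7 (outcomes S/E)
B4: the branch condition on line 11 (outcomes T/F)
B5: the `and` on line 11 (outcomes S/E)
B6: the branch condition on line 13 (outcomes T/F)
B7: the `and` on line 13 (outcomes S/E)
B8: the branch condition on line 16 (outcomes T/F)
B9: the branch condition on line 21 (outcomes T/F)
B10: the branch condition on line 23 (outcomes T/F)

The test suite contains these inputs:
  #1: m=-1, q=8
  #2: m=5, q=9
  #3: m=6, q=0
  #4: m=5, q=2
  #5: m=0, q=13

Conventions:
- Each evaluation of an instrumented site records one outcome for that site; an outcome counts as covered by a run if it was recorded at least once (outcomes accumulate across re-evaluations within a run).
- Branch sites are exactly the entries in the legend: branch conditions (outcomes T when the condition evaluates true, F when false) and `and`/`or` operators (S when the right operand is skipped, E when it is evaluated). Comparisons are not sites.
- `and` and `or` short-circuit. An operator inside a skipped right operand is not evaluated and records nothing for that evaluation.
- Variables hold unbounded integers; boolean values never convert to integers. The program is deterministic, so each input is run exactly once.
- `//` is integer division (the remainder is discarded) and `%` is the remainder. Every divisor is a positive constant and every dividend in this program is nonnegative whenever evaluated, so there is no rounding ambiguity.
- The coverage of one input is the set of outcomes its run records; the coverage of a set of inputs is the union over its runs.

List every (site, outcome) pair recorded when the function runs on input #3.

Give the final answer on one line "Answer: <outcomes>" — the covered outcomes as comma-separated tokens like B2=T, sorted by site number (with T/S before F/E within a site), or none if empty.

Event log for input #3 (m=6, q=0):
  B1->T, B5->S, B4->F, B7->E, B6->T, B8->T, B9->F, B10->T
deduplicating events, the covered set is: B1=T, B4=F, B5=S, B6=T, B7=E, B8=T, B9=F, B10=T

Answer: B1=T, B4=F, B5=S, B6=T, B7=E, B8=T, B9=F, B10=T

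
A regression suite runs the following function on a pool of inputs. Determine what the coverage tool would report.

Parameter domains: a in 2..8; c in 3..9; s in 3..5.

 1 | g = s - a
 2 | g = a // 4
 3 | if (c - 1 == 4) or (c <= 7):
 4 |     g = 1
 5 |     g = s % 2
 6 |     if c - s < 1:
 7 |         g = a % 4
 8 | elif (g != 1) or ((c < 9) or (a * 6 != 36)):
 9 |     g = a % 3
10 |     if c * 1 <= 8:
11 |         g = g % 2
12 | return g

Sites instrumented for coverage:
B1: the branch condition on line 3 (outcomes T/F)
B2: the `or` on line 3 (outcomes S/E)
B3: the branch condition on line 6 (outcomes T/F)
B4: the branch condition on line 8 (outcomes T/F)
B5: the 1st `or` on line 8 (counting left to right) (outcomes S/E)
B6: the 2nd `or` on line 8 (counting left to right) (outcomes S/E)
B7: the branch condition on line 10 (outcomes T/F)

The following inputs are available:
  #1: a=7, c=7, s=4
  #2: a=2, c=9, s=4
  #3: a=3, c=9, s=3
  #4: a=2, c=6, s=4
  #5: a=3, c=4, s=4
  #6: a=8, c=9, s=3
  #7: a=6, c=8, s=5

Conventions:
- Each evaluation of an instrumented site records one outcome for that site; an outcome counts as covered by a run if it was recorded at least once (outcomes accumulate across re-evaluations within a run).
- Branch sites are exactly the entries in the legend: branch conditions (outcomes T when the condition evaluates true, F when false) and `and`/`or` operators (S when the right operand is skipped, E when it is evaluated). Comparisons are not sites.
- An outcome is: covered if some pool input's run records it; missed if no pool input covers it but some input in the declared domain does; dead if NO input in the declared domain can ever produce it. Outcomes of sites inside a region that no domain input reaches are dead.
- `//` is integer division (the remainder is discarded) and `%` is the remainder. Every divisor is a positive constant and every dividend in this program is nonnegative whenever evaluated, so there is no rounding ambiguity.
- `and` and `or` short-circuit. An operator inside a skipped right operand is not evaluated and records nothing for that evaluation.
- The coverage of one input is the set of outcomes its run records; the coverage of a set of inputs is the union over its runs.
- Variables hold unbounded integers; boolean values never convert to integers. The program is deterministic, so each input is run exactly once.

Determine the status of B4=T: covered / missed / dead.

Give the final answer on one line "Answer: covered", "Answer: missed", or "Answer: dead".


B4=T is recorded by pool input(s) 2, 3, 6, 7 -> covered
Answer: covered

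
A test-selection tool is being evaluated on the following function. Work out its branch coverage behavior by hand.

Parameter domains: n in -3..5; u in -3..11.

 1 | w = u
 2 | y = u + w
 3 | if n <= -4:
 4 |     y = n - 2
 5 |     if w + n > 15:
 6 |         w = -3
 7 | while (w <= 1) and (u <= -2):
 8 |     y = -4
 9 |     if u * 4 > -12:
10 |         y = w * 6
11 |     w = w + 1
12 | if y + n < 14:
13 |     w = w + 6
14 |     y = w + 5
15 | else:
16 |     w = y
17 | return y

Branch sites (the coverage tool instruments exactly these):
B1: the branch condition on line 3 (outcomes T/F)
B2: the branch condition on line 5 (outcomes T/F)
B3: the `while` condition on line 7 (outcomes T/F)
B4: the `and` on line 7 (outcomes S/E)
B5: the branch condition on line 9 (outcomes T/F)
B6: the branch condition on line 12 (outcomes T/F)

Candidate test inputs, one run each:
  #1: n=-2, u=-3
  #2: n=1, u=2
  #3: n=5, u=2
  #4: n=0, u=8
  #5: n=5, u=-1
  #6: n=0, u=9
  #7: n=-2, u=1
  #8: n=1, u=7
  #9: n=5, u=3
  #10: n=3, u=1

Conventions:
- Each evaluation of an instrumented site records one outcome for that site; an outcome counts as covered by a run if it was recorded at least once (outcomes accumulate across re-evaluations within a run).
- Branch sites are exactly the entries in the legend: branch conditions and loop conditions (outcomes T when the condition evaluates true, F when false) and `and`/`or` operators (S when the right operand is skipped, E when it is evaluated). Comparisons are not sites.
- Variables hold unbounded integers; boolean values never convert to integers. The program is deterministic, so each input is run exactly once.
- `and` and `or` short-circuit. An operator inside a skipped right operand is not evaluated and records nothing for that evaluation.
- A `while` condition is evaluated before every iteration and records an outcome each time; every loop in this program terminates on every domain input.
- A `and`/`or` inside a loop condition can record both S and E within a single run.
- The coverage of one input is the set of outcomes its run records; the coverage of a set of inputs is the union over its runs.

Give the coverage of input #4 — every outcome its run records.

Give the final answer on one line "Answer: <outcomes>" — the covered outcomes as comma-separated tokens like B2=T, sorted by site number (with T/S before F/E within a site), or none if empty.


Tracing the run of input #4 (n=0, u=8):
  B1->F, B4->S, B3->F, B6->F
deduplicating events, the covered set is: B1=F, B3=F, B4=S, B6=F
Answer: B1=F, B3=F, B4=S, B6=F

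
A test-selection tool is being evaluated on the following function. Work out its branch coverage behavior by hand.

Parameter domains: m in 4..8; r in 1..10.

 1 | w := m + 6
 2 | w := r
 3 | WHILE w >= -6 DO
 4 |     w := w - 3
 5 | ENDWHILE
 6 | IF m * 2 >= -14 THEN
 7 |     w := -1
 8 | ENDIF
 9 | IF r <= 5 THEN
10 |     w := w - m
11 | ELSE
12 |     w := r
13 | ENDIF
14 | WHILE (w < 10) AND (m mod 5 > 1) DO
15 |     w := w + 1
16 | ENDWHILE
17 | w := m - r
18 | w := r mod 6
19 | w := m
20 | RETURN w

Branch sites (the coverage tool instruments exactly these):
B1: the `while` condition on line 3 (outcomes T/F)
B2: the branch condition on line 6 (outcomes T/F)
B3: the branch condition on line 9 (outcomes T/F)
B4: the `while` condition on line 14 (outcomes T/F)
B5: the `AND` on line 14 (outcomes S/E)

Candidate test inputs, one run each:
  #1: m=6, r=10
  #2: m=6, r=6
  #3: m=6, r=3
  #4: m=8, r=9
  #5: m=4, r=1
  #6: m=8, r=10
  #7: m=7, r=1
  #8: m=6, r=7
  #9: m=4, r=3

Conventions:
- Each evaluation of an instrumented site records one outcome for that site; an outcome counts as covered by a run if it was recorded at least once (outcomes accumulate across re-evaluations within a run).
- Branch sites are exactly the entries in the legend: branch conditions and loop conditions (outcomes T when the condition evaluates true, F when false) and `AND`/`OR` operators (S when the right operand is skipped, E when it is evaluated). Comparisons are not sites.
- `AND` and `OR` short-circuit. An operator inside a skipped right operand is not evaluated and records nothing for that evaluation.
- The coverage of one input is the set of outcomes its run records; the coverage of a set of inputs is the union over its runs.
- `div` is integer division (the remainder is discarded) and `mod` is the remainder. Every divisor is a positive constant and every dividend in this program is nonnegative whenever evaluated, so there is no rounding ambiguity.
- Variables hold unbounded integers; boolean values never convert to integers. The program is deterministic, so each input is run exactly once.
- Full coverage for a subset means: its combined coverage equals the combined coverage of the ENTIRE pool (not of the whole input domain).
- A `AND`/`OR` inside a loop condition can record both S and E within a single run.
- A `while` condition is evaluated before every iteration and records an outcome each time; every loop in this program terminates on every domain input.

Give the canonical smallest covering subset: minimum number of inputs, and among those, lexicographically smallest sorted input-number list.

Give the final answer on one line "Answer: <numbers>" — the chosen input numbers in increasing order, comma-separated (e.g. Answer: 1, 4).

run #1 (m=6, r=10) runs B1->T, B1->T, B1->T, B1->T, B1->T, B1->T, B1->F, B2->T, B3->F, B5->S, B4->F; records B1=T, B1=F, B2=T, B3=F, B4=F, B5=S
run #2 (m=6, r=6) runs B1->T, B1->T, B1->T, B1->T, B1->T, B1->F, B2->T, B3->F, B5->E, B4->F; records B1=T, B1=F, B2=T, B3=F, B4=F, B5=E
run #3 (m=6, r=3) runs B1->T, B1->T, B1->T, B1->T, B1->F, B2->T, B3->T, B5->E, B4->F; records B1=T, B1=F, B2=T, B3=T, B4=F, B5=E
run #4 (m=8, r=9) runs B1->T, B1->T, B1->T, B1->T, B1->T, B1->T, B1->F, B2->T, B3->F, B5->E, B4->T, B5->S, B4->F; records B1=T, B1=F, B2=T, B3=F, B4=T, B4=F, B5=S, B5=E
run #5 (m=4, r=1) runs B1->T, B1->T, B1->T, B1->F, B2->T, B3->T, B5->E, B4->T, B5->E, B4->T, B5->E, B4->T, B5->E, B4->T, ...; records B1=T, B1=F, B2=T, B3=T, B4=T, B4=F, B5=S, B5=E
run #6 (m=8, r=10) runs B1->T, B1->T, B1->T, B1->T, B1->T, B1->T, B1->F, B2->T, B3->F, B5->S, B4->F; records B1=T, B1=F, B2=T, B3=F, B4=F, B5=S
run #7 (m=7, r=1) runs B1->T, B1->T, B1->T, B1->F, B2->T, B3->T, B5->E, B4->T, B5->E, B4->T, B5->E, B4->T, B5->E, B4->T, ...; records B1=T, B1=F, B2=T, B3=T, B4=T, B4=F, B5=S, B5=E
run #8 (m=6, r=7) runs B1->T, B1->T, B1->T, B1->T, B1->T, B1->F, B2->T, B3->F, B5->E, B4->F; records B1=T, B1=F, B2=T, B3=F, B4=F, B5=E
run #9 (m=4, r=3) runs B1->T, B1->T, B1->T, B1->T, B1->F, B2->T, B3->T, B5->E, B4->T, B5->E, B4->T, B5->E, B4->T, B5->E, ...; records B1=T, B1=F, B2=T, B3=T, B4=T, B4=F, B5=S, B5=E
together the pool reaches 9 outcomes: B1=T, B1=F, B2=T, B3=T, B3=F, B4=T, B4=F, B5=S, B5=E
size 1 is not enough: best union over all size-1 subsets is 8/9
at size 2, {1, 5} reaches all 9 outcomes; every lexicographically earlier size-2 subset fails

Answer: 1, 5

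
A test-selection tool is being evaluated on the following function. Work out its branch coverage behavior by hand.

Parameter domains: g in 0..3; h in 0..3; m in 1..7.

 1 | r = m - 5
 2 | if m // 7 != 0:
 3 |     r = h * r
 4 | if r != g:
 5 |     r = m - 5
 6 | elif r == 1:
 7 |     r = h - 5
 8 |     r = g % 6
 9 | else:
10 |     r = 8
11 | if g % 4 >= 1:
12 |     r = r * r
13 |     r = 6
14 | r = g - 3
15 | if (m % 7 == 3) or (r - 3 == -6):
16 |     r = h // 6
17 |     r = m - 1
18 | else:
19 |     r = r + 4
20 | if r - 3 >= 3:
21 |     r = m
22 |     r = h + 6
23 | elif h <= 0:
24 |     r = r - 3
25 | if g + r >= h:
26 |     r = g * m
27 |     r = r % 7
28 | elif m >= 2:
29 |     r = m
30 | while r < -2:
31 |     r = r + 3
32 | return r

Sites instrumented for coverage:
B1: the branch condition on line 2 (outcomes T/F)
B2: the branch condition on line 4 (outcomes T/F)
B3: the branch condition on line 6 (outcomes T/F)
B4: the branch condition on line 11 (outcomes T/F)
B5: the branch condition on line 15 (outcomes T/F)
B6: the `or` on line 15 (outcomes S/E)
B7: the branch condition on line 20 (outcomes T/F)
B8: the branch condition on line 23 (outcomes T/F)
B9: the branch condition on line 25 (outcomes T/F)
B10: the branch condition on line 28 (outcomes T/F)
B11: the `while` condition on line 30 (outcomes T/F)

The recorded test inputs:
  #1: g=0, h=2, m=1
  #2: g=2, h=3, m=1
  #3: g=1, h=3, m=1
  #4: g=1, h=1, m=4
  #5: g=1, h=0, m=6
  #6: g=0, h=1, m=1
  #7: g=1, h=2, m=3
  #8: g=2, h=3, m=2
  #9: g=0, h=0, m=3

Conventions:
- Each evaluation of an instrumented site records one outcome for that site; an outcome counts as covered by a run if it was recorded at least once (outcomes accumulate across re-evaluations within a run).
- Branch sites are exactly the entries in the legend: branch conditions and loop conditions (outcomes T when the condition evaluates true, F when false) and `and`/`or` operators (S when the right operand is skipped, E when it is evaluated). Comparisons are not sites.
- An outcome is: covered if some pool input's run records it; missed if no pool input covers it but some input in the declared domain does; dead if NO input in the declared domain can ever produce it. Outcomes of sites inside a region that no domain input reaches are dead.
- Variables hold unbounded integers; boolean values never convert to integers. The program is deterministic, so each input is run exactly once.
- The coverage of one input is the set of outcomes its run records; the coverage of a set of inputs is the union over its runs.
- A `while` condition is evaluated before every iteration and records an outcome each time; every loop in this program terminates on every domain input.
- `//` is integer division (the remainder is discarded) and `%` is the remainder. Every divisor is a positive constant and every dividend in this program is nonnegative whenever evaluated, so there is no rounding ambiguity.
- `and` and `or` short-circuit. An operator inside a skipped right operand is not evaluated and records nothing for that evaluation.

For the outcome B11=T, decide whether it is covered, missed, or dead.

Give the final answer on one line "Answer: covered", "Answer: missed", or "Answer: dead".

no pool input records B11=T
but domain input (g=0, h=0, m=1) does record it -> reachable, so missed

Answer: missed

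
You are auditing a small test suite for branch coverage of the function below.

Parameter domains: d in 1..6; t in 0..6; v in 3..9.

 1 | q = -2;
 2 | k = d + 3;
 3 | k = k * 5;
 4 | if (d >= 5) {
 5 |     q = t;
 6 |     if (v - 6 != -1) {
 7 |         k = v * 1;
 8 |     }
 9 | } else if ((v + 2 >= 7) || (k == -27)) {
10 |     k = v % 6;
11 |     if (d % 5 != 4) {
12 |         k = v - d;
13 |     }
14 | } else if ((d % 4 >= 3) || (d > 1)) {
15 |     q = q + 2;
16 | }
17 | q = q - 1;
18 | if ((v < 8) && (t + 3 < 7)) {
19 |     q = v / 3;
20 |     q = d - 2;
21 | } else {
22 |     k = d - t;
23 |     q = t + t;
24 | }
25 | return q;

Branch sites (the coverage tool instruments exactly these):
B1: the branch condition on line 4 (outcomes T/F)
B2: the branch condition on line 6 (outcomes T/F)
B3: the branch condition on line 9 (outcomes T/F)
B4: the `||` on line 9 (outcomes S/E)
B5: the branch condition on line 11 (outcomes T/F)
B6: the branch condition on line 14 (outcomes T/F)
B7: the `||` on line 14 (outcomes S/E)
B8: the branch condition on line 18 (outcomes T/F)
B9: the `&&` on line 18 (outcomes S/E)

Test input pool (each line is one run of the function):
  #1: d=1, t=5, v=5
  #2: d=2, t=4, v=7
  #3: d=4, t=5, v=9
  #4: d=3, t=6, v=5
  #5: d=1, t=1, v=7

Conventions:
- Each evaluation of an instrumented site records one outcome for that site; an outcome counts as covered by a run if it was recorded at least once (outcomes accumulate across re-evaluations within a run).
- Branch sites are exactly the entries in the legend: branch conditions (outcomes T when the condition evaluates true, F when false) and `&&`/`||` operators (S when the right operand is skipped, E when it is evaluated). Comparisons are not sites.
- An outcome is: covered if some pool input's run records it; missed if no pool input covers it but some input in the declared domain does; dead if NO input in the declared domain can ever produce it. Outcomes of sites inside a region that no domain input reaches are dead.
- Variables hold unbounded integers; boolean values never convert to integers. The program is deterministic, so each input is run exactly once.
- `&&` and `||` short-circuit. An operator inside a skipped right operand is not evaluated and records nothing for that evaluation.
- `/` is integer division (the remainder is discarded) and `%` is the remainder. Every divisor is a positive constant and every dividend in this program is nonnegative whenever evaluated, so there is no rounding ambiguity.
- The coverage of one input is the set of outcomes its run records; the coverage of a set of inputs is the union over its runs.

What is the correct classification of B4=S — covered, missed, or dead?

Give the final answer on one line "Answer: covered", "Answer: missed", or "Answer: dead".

B4=S is recorded by pool input(s) 1, 2, 3, 4, 5 -> covered

Answer: covered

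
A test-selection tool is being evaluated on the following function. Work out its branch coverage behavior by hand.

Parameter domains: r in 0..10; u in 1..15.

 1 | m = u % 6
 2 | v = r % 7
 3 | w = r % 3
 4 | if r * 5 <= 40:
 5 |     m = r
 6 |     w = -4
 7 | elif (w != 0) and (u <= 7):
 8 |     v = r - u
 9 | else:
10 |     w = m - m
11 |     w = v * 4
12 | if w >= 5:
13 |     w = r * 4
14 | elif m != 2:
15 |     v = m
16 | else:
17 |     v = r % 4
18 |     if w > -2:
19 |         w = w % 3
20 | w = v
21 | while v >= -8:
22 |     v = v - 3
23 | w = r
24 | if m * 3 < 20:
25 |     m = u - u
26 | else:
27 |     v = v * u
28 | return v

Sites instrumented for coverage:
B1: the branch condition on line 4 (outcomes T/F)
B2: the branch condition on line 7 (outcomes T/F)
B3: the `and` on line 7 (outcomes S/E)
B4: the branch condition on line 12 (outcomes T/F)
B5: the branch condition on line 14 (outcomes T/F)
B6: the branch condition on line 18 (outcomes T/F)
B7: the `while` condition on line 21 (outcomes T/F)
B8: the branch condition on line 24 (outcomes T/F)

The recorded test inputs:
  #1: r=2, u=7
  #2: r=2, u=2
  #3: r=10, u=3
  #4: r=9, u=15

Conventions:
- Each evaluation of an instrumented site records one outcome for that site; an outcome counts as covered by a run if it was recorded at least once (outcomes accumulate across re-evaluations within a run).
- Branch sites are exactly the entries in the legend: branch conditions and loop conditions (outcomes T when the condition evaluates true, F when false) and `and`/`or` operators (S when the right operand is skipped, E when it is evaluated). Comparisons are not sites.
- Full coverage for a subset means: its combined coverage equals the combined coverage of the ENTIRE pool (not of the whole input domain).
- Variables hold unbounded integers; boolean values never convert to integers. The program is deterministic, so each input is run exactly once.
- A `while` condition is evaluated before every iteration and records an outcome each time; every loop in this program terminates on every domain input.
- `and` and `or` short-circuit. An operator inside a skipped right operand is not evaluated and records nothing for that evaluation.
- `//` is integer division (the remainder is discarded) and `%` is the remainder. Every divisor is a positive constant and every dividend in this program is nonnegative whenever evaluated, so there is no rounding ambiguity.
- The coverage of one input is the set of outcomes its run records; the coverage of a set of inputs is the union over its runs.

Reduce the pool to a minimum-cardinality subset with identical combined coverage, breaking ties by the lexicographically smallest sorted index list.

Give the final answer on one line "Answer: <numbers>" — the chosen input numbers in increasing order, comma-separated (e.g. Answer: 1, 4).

#1 (r=2, u=7) -> B1->T, B4->F, B5->F, B6->F, B7->T, B7->T, B7->T, B7->T, B7->F, B8->T; covered: B1=T, B4=F, B5=F, B6=F, B7=T, B7=F, B8=T
#2 (r=2, u=2) -> B1->T, B4->F, B5->F, B6->F, B7->T, B7->T, B7->T, B7->T, B7->F, B8->T; covered: B1=T, B4=F, B5=F, B6=F, B7=T, B7=F, B8=T
#3 (r=10, u=3) -> B1->F, B3->E, B2->T, B4->F, B5->T, B7->T, B7->T, B7->T, B7->T, B7->F, B8->T; covered: B1=F, B2=T, B3=E, B4=F, B5=T, B7=T, B7=F, B8=T
#4 (r=9, u=15) -> B1->F, B3->S, B2->F, B4->T, B7->T, B7->T, B7->T, B7->T, B7->F, B8->T; covered: B1=F, B2=F, B3=S, B4=T, B7=T, B7=F, B8=T
pool-wide coverage (14 outcomes): B1=T, B1=F, B2=T, B2=F, B3=S, B3=E, B4=T, B4=F, B5=T, B5=F, B6=F, B7=T, B7=F, B8=T
checked all size-1 subsets: none covers 14 outcomes (max 8/14)
checked all size-2 subsets: none covers 14 outcomes (max 11/14)
the canonical winner is {1, 3, 4}: size 3, full 14-outcome coverage, earliest index list among size-3 covers

Answer: 1, 3, 4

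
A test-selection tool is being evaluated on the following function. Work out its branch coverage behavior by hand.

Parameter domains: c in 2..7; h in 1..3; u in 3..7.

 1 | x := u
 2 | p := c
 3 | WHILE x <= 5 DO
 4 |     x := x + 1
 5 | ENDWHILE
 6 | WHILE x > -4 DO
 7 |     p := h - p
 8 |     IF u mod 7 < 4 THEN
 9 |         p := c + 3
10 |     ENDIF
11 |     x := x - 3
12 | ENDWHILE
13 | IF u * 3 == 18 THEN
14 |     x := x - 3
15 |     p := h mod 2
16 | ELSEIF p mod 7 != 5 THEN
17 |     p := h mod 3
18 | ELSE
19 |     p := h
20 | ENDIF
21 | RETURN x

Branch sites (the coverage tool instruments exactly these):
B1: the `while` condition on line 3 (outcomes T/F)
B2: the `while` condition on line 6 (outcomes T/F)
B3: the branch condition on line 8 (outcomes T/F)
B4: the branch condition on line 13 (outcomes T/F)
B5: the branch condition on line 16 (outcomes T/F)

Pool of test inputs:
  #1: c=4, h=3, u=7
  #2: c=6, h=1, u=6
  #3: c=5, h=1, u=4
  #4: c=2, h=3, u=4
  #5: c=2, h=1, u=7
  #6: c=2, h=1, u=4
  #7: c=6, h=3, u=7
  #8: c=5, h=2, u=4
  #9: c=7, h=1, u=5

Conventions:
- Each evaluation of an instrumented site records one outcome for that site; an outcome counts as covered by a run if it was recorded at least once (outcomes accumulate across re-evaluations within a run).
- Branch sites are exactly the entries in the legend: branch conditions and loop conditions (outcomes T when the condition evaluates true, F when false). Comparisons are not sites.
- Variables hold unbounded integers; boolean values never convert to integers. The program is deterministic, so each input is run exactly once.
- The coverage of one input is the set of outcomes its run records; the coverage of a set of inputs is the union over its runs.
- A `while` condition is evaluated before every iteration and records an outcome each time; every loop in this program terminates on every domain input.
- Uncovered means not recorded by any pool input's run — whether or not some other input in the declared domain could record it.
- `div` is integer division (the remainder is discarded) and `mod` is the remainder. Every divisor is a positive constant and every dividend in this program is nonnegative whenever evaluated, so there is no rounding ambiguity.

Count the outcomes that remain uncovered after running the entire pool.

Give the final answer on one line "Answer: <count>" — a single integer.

test 1 (c=4, h=3, u=7) fires B1->F, B2->T, B3->T, B2->T, B3->T, B2->T, B3->T, B2->T, B3->T, B2->F, B4->F, B5->T; hits B1=F, B2=T, B2=F, B3=T, B4=F, B5=T
test 2 (c=6, h=1, u=6) fires B1->F, B2->T, B3->F, B2->T, B3->F, B2->T, B3->F, B2->T, B3->F, B2->F, B4->T; hits B1=F, B2=T, B2=F, B3=F, B4=T
test 3 (c=5, h=1, u=4) fires B1->T, B1->T, B1->F, B2->T, B3->F, B2->T, B3->F, B2->T, B3->F, B2->T, B3->F, B2->F, B4->F, B5->F; hits B1=T, B1=F, B2=T, B2=F, B3=F, B4=F, B5=F
test 4 (c=2, h=3, u=4) fires B1->T, B1->T, B1->F, B2->T, B3->F, B2->T, B3->F, B2->T, B3->F, B2->T, B3->F, B2->F, B4->F, B5->T; hits B1=T, B1=F, B2=T, B2=F, B3=F, B4=F, B5=T
test 5 (c=2, h=1, u=7) fires B1->F, B2->T, B3->T, B2->T, B3->T, B2->T, B3->T, B2->T, B3->T, B2->F, B4->F, B5->F; hits B1=F, B2=T, B2=F, B3=T, B4=F, B5=F
test 6 (c=2, h=1, u=4) fires B1->T, B1->T, B1->F, B2->T, B3->F, B2->T, B3->F, B2->T, B3->F, B2->T, B3->F, B2->F, B4->F, B5->T; hits B1=T, B1=F, B2=T, B2=F, B3=F, B4=F, B5=T
test 7 (c=6, h=3, u=7) fires B1->F, B2->T, B3->T, B2->T, B3->T, B2->T, B3->T, B2->T, B3->T, B2->F, B4->F, B5->T; hits B1=F, B2=T, B2=F, B3=T, B4=F, B5=T
test 8 (c=5, h=2, u=4) fires B1->T, B1->T, B1->F, B2->T, B3->F, B2->T, B3->F, B2->T, B3->F, B2->T, B3->F, B2->F, B4->F, B5->F; hits B1=T, B1=F, B2=T, B2=F, B3=F, B4=F, B5=F
test 9 (c=7, h=1, u=5) fires B1->T, B1->F, B2->T, B3->F, B2->T, B3->F, B2->T, B3->F, B2->T, B3->F, B2->F, B4->F, B5->T; hits B1=T, B1=F, B2=T, B2=F, B3=F, B4=F, B5=T
union over the pool: B1=T, B1=F, B2=T, B2=F, B3=T, B3=F, B4=T, B4=F, B5=T, B5=F
uncovered (0 of 10): none

Answer: 0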